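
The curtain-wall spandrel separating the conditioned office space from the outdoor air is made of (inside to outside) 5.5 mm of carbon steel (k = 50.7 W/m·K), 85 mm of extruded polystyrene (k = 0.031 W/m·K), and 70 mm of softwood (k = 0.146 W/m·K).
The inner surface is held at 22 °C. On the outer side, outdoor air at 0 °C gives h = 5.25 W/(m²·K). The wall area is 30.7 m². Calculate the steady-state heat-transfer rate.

Treating each layer as a thermal resistance in series:
R_carbon steel = L/(kA) = 0.0055/(50.7×30.7) = 3.534×10^-6 K/W
R_extruded polystyrene = L/(kA) = 0.085/(0.031×30.7) = 0.08931 K/W
R_softwood = L/(kA) = 0.07/(0.146×30.7) = 0.01562 K/W
R_outer film = 1/(h_o·A) = 1/(5.25×30.7) = 0.006204 K/W
R_total = 0.1111 K/W
Q = ΔT / R_total = 22 / 0.1111

Q ≈ 198 W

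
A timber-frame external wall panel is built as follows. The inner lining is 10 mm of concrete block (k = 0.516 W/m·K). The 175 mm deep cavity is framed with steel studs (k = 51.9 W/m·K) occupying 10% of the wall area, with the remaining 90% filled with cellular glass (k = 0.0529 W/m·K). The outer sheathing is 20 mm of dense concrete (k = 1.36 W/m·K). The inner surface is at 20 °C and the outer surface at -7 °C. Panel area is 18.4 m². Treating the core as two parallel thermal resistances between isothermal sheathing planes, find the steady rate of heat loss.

Q ≈ 7360 W

Sheathing layers in series; stud and cavity paths in parallel between them.
R_inner = 0.01/(0.516×18.4) = 0.001053 K/W
R_stud  = 0.175/(51.9×0.1×18.4) = 0.001833 K/W
R_cav   = 0.175/(0.0529×0.9×18.4) = 0.1998 K/W
1/R_core = 1/R_stud + 1/R_cav → R_core = 0.001816 K/W
R_outer = 0.02/(1.36×18.4) = 7.992×10^-4 K/W
R_total = 0.003668 K/W
Q = ΔT/R_total = 27/0.003668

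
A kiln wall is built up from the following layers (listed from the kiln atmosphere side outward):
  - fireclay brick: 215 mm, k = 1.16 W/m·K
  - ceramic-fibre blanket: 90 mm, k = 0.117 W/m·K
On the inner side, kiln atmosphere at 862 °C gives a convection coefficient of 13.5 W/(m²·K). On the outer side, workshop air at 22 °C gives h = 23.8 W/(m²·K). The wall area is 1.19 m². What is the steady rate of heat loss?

Thermal resistances in series:
R_inner film = 1/(h_i·A) = 1/(13.5×1.19) = 0.06225 K/W
R_fireclay brick = L/(kA) = 0.215/(1.16×1.19) = 0.1558 K/W
R_ceramic-fibre blanket = L/(kA) = 0.09/(0.117×1.19) = 0.6464 K/W
R_outer film = 1/(h_o·A) = 1/(23.8×1.19) = 0.03531 K/W
R_total = 0.8997 K/W
Q = ΔT / R_total = 840 / 0.8997

Q ≈ 934 W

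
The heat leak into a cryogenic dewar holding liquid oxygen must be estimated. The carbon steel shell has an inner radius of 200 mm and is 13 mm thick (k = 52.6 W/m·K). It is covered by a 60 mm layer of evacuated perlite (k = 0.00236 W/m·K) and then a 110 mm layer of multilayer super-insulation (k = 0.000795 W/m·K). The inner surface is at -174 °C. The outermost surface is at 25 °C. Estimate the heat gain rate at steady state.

Q ≈ 1.42 W

For a spherical shell R = (1/r₁ − 1/r₂)/(4πk); film R = 1/(h·4πr²). In series:
R_carbon steel shell = (1/0.2 − 1/0.213)/(4π×52.6) = 4.617×10^-4 K/W
R_evacuated perlite = (1/0.213 − 1/0.273)/(4π×0.00236) = 34.79 K/W
R_multilayer super-insulation = (1/0.273 − 1/0.383)/(4π×0.000795) = 105.3 K/W
R_total = 140.1 K/W
Q = ΔT/R_total = 199/140.1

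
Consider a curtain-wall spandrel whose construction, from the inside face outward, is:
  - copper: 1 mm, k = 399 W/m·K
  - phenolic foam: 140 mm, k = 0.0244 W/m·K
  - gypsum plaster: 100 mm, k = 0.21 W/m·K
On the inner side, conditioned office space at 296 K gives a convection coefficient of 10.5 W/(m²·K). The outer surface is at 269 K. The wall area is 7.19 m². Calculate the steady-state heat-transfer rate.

Series thermal resistances:
R_inner film = 1/(h_i·A) = 1/(10.5×7.19) = 0.01325 K/W
R_copper = L/(kA) = 0.001/(399×7.19) = 3.486×10^-7 K/W
R_phenolic foam = L/(kA) = 0.14/(0.0244×7.19) = 0.798 K/W
R_gypsum plaster = L/(kA) = 0.1/(0.21×7.19) = 0.06623 K/W
R_total = 0.8775 K/W
Q = ΔT / R_total = 27 / 0.8775

Q ≈ 30.8 W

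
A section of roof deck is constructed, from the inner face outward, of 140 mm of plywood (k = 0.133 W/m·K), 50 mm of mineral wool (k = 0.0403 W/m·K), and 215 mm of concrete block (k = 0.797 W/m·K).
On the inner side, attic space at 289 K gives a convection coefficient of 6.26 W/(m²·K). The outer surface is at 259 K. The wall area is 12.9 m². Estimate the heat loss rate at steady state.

Model the wall as resistances in series:
R_inner film = 1/(h_i·A) = 1/(6.26×12.9) = 0.01238 K/W
R_plywood = L/(kA) = 0.14/(0.133×12.9) = 0.0816 K/W
R_mineral wool = L/(kA) = 0.05/(0.0403×12.9) = 0.09618 K/W
R_concrete block = L/(kA) = 0.215/(0.797×12.9) = 0.02091 K/W
R_total = 0.2111 K/W
Q = ΔT / R_total = 30 / 0.2111

Q ≈ 142 W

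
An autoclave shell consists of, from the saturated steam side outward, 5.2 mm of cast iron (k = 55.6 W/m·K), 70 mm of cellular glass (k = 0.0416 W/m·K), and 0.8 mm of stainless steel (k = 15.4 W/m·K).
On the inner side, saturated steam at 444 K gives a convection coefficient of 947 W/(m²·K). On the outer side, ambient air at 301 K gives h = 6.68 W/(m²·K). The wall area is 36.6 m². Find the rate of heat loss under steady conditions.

Q ≈ 2850 W

Using the resistance-network approach (series):
R_inner film = 1/(h_i·A) = 1/(947×36.6) = 2.885×10^-5 K/W
R_cast iron = L/(kA) = 0.0052/(55.6×36.6) = 2.555×10^-6 K/W
R_cellular glass = L/(kA) = 0.07/(0.0416×36.6) = 0.04598 K/W
R_stainless steel = L/(kA) = 0.0008/(15.4×36.6) = 1.419×10^-6 K/W
R_outer film = 1/(h_o·A) = 1/(6.68×36.6) = 0.00409 K/W
R_total = 0.0501 K/W
Q = ΔT / R_total = 143 / 0.0501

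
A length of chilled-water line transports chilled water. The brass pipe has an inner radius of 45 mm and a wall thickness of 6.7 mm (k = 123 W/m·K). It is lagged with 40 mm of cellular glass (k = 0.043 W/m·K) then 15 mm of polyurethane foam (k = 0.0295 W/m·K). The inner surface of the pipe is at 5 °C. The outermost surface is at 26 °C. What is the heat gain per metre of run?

Treating each annulus and film as a series resistance:
R_brass pipe wall = ln(51.7/45)/(2π×123×1) = 1.796×10^-4 K/W
R_cellular glass = ln(91.7/51.7)/(2π×0.043×1) = 2.121 K/W
R_polyurethane foam = ln(106.7/91.7)/(2π×0.0295×1) = 0.8173 K/W
R_total = 2.939 K/W
Q = ΔT/R_total = 21/2.939

q′ ≈ 7.15 W/m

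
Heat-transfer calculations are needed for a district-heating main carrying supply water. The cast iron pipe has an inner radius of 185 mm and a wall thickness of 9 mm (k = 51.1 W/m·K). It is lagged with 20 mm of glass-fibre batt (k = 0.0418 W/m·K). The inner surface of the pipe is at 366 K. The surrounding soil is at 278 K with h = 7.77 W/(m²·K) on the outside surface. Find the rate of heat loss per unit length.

Cylindrical conduction, so R = ln(r₂/r₁)/(2πkL) per layer, in series:
R_cast iron pipe wall = ln(194/185)/(2π×51.1×1) = 1.479×10^-4 K/W
R_glass-fibre batt = ln(214/194)/(2π×0.0418×1) = 0.3736 K/W
R_outer film = 1/(h_o·2πr_oL) = 1/(7.77×2π×0.214×1) = 0.09572 K/W
R_total = 0.4695 K/W
Q = ΔT/R_total = 88/0.4695

q′ ≈ 187 W/m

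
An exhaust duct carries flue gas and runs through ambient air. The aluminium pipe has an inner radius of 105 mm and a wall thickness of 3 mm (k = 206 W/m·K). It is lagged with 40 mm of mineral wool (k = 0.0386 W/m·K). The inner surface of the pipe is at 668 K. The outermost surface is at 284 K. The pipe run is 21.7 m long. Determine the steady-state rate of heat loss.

Q ≈ 6410 W

Treating each annulus and film as a series resistance:
R_aluminium pipe wall = ln(108/105)/(2π×206×21.7) = 1.003×10^-6 K/W
R_mineral wool = ln(148/108)/(2π×0.0386×21.7) = 0.05987 K/W
R_total = 0.05987 K/W
Q = ΔT/R_total = 384/0.05987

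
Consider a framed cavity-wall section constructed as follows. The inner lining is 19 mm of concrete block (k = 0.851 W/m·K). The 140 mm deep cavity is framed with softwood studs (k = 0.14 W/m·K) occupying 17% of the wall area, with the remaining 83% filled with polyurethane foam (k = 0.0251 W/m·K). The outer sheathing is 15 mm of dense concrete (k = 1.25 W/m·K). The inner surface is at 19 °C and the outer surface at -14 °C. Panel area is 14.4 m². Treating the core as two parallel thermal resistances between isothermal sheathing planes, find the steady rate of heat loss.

Q ≈ 150 W

Sheathing layers in series; stud and cavity paths in parallel between them.
R_inner = 0.019/(0.851×14.4) = 0.00155 K/W
R_stud  = 0.14/(0.14×0.17×14.4) = 0.4085 K/W
R_cav   = 0.14/(0.0251×0.83×14.4) = 0.4667 K/W
1/R_core = 1/R_stud + 1/R_cav → R_core = 0.2178 K/W
R_outer = 0.015/(1.25×14.4) = 8.333×10^-4 K/W
R_total = 0.2202 K/W
Q = ΔT/R_total = 33/0.2202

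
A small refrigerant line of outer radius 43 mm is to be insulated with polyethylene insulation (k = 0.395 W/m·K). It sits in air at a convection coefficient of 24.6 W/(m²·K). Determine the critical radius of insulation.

For a cylinder r_cr = k/h = 0.395/24.6
r_cr = 16.1 mm; since the bare radius (43 mm) is above r_cr, any added insulation will reduce heat loss.

r_cr ≈ 16.1 mm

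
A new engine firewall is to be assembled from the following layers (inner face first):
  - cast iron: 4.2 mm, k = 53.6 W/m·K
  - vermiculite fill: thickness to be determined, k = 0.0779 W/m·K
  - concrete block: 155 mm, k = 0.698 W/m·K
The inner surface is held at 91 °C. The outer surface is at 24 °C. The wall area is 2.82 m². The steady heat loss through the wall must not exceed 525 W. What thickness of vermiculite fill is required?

L ≈ 10.7 mm

Treating each layer as a thermal resistance in series:
R_cast iron = L/(kA) = 0.0042/(53.6×2.82) = 2.779×10^-5 K/W
R_concrete block = L/(kA) = 0.155/(0.698×2.82) = 0.07875 K/W
Sum of the known resistances R_other = 0.07877 K/W
Required total resistance R_tot = ΔT/Q_allow = 67/525 = 0.1276 K/W
R_vermiculite fill = R_tot − R_other = 0.04885 K/W
L = R·k·A = 0.04885×0.0779×2.82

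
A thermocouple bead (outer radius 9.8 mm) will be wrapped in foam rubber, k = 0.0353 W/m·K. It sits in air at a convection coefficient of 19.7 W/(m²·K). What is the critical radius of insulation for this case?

r_cr ≈ 3.58 mm

For a sphere r_cr = 2k/h = 2×0.0353/19.7
r_cr = 3.58 mm; since the bare radius (9.8 mm) is above r_cr, any added insulation will reduce heat loss.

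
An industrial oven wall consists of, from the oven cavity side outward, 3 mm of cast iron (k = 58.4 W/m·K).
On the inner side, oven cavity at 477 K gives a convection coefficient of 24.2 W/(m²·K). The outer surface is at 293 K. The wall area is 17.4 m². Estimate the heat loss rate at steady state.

Thermal resistances in series:
R_inner film = 1/(h_i·A) = 1/(24.2×17.4) = 0.002375 K/W
R_cast iron = L/(kA) = 0.003/(58.4×17.4) = 2.952×10^-6 K/W
R_total = 0.002378 K/W
Q = ΔT / R_total = 184 / 0.002378

Q ≈ 77400 W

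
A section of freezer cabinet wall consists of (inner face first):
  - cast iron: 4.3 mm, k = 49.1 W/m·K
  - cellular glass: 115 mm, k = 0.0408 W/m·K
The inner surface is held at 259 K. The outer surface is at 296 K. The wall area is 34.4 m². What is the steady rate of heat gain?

Treating each layer as a thermal resistance in series:
R_cast iron = L/(kA) = 0.0043/(49.1×34.4) = 2.546×10^-6 K/W
R_cellular glass = L/(kA) = 0.115/(0.0408×34.4) = 0.08194 K/W
R_total = 0.08194 K/W
Q = ΔT / R_total = 37 / 0.08194

Q ≈ 452 W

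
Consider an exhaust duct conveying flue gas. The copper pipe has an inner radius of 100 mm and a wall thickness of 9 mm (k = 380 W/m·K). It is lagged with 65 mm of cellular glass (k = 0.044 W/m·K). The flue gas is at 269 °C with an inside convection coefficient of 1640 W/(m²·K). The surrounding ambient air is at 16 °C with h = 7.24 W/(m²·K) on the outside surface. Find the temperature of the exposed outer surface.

For a radial system each layer contributes R = ln(r_out/r_in)/(2πkL); films add R = 1/(hA).
R_inner film = 1/(h_i·2πr₁L) = 1/(1640×2π×0.1×1) = 9.705×10^-4 K/W
R_copper pipe wall = ln(109/100)/(2π×380×1) = 3.609×10^-5 K/W
R_cellular glass = ln(174/109)/(2π×0.044×1) = 1.692 K/W
R_outer film = 1/(h_o·2πr_oL) = 1/(7.24×2π×0.174×1) = 0.1263 K/W
R_total = 1.819 K/W
Q = ΔT/R_total = 253/1.819
Q = 139 W/m
T_interface = T_inner − Q·ΣR(inner→interface) = 269 − 139×1.693

T ≈ 33.6 °C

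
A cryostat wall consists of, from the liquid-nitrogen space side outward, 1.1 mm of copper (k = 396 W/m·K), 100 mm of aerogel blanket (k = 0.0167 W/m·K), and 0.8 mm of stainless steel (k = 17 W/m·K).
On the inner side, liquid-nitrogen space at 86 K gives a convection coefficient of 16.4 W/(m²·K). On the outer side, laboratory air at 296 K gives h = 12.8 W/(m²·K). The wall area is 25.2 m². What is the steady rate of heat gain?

Treating each layer as a thermal resistance in series:
R_inner film = 1/(h_i·A) = 1/(16.4×25.2) = 0.00242 K/W
R_copper = L/(kA) = 0.0011/(396×25.2) = 1.102×10^-7 K/W
R_aerogel blanket = L/(kA) = 0.1/(0.0167×25.2) = 0.2376 K/W
R_stainless steel = L/(kA) = 0.0008/(17×25.2) = 1.867×10^-6 K/W
R_outer film = 1/(h_o·A) = 1/(12.8×25.2) = 0.0031 K/W
R_total = 0.2431 K/W
Q = ΔT / R_total = 210 / 0.2431

Q ≈ 864 W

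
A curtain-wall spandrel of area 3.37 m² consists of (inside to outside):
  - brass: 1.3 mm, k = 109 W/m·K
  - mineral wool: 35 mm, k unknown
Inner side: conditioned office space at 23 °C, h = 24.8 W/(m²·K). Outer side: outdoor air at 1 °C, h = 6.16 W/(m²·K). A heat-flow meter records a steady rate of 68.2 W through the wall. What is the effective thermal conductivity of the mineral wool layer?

k ≈ 0.0396 W/(m·K)

Model the wall as resistances in series:
R_inner film = 1/(h_i·A) = 1/(24.8×3.37) = 0.01197 K/W
R_brass = L/(kA) = 0.0013/(109×3.37) = 3.539×10^-6 K/W
R_outer film = 1/(h_o·A) = 1/(6.16×3.37) = 0.04817 K/W
Sum of known resistances R_other = 0.06014 K/W
Total R = ΔT/Q = 22/68.2 = 0.3226 K/W
R_mineral wool = R_total − R_other = 0.2624 K/W
k = L/(R·A) = 0.035/(0.2624×3.37)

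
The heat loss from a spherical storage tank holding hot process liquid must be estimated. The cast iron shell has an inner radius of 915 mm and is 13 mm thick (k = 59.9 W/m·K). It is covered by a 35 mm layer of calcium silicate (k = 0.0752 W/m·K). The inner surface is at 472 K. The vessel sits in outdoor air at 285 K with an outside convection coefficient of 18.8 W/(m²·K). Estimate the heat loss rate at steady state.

For a spherical shell R = (1/r₁ − 1/r₂)/(4πk); film R = 1/(h·4πr²). In series:
R_cast iron shell = (1/0.915 − 1/0.928)/(4π×59.9) = 2.034×10^-5 K/W
R_calcium silicate = (1/0.928 − 1/0.963)/(4π×0.0752) = 0.04144 K/W
R_outer film = 1/(h·4πr_o²) = 1/(18.8×4π×0.963²) = 0.004564 K/W
R_total = 0.04603 K/W
Q = ΔT/R_total = 187/0.04603

Q ≈ 4060 W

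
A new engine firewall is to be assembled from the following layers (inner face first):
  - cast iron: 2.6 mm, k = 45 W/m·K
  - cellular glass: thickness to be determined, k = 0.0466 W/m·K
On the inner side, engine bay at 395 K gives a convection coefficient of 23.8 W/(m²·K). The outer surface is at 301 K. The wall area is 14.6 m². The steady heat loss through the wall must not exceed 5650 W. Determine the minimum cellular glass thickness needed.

L ≈ 9.36 mm

Series thermal resistances:
R_inner film = 1/(h_i·A) = 1/(23.8×14.6) = 0.002878 K/W
R_cast iron = L/(kA) = 0.0026/(45×14.6) = 3.957×10^-6 K/W
Sum of the known resistances R_other = 0.002882 K/W
Required total resistance R_tot = ΔT/Q_allow = 94/5650 = 0.01664 K/W
R_cellular glass = R_tot − R_other = 0.01376 K/W
L = R·k·A = 0.01376×0.0466×14.6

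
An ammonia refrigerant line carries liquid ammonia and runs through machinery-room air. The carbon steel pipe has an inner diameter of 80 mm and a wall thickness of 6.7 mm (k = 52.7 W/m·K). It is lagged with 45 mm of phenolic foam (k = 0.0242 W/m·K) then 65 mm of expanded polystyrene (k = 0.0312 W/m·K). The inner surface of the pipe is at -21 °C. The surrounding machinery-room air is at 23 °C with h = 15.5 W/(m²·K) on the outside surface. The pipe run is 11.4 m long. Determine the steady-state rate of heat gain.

Treating each annulus and film as a series resistance:
R_carbon steel pipe wall = ln(46.7/40)/(2π×52.7×11.4) = 4.103×10^-5 K/W
R_phenolic foam = ln(91.7/46.7)/(2π×0.0242×11.4) = 0.3893 K/W
R_expanded polystyrene = ln(156.7/91.7)/(2π×0.0312×11.4) = 0.2398 K/W
R_outer film = 1/(h_o·2πr_oL) = 1/(15.5×2π×0.1567×11.4) = 0.005748 K/W
R_total = 0.6348 K/W
Q = ΔT/R_total = 44/0.6348

Q ≈ 69.3 W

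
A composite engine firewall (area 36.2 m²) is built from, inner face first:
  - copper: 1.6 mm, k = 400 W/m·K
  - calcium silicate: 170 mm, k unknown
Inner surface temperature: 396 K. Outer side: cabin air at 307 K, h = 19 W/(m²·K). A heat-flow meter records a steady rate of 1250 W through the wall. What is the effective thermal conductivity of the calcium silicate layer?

Using the resistance-network approach (series):
R_copper = L/(kA) = 0.0016/(400×36.2) = 1.105×10^-7 K/W
R_outer film = 1/(h_o·A) = 1/(19×36.2) = 0.001454 K/W
Sum of known resistances R_other = 0.001454 K/W
Total R = ΔT/Q = 89/1250 = 0.0712 K/W
R_calcium silicate = R_total − R_other = 0.06975 K/W
k = L/(R·A) = 0.17/(0.06975×36.2)

k ≈ 0.0673 W/(m·K)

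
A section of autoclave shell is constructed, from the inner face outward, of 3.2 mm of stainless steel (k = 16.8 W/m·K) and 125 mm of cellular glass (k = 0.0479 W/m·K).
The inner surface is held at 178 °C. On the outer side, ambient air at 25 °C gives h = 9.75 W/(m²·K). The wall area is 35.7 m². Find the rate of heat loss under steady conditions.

Treating each layer as a thermal resistance in series:
R_stainless steel = L/(kA) = 0.0032/(16.8×35.7) = 5.335×10^-6 K/W
R_cellular glass = L/(kA) = 0.125/(0.0479×35.7) = 0.0731 K/W
R_outer film = 1/(h_o·A) = 1/(9.75×35.7) = 0.002873 K/W
R_total = 0.07598 K/W
Q = ΔT / R_total = 153 / 0.07598

Q ≈ 2010 W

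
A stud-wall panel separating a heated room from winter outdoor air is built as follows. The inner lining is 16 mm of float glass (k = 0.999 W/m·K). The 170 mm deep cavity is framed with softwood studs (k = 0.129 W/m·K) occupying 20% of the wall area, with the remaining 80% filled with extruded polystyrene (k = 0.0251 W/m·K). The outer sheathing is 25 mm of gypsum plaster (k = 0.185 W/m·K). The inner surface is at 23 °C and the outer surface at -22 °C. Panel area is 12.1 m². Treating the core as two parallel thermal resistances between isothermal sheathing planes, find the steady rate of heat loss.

Q ≈ 141 W

Sheathing layers in series; stud and cavity paths in parallel between them.
R_inner = 0.016/(0.999×12.1) = 0.001324 K/W
R_stud  = 0.17/(0.129×0.2×12.1) = 0.5446 K/W
R_cav   = 0.17/(0.0251×0.8×12.1) = 0.6997 K/W
1/R_core = 1/R_stud + 1/R_cav → R_core = 0.3062 K/W
R_outer = 0.025/(0.185×12.1) = 0.01117 K/W
R_total = 0.3187 K/W
Q = ΔT/R_total = 45/0.3187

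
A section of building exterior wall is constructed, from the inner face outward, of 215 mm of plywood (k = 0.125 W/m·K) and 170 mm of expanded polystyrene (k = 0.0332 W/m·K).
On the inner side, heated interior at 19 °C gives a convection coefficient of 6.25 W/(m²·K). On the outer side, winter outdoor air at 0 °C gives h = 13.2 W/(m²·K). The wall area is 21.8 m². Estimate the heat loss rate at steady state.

Q ≈ 58.5 W

Using the resistance-network approach (series):
R_inner film = 1/(h_i·A) = 1/(6.25×21.8) = 0.007339 K/W
R_plywood = L/(kA) = 0.215/(0.125×21.8) = 0.0789 K/W
R_expanded polystyrene = L/(kA) = 0.17/(0.0332×21.8) = 0.2349 K/W
R_outer film = 1/(h_o·A) = 1/(13.2×21.8) = 0.003475 K/W
R_total = 0.3246 K/W
Q = ΔT / R_total = 19 / 0.3246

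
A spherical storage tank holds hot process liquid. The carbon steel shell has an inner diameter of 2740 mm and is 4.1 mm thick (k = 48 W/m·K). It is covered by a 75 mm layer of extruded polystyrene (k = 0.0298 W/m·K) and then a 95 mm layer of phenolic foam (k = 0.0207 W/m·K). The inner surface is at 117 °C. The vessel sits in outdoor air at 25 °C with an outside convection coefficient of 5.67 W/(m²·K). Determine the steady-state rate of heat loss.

Q ≈ 341 W

Radial (spherical) resistances in series:
R_carbon steel shell = (1/1.37 − 1/1.3741)/(4π×48) = 3.611×10^-6 K/W
R_extruded polystyrene = (1/1.3741 − 1/1.4491)/(4π×0.0298) = 0.1006 K/W
R_phenolic foam = (1/1.4491 − 1/1.5441)/(4π×0.0207) = 0.1632 K/W
R_outer film = 1/(h·4πr_o²) = 1/(5.67×4π×1.5441²) = 0.005886 K/W
R_total = 0.2697 K/W
Q = ΔT/R_total = 92/0.2697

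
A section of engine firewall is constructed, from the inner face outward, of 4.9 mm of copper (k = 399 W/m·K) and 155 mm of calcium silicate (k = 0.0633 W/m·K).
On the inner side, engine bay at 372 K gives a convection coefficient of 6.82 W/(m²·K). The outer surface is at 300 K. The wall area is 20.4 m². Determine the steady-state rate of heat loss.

Q ≈ 566 W

Treating each layer as a thermal resistance in series:
R_inner film = 1/(h_i·A) = 1/(6.82×20.4) = 0.007188 K/W
R_copper = L/(kA) = 0.0049/(399×20.4) = 6.02×10^-7 K/W
R_calcium silicate = L/(kA) = 0.155/(0.0633×20.4) = 0.12 K/W
R_total = 0.1272 K/W
Q = ΔT / R_total = 72 / 0.1272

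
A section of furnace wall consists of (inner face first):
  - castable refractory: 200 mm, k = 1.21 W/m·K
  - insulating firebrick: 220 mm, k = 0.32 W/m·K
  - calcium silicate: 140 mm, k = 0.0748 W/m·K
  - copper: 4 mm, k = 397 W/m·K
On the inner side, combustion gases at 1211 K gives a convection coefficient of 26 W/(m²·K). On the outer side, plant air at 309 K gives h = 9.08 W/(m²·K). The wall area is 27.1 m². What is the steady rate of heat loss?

Using the resistance-network approach (series):
R_inner film = 1/(h_i·A) = 1/(26×27.1) = 0.001419 K/W
R_castable refractory = L/(kA) = 0.2/(1.21×27.1) = 0.006099 K/W
R_insulating firebrick = L/(kA) = 0.22/(0.32×27.1) = 0.02537 K/W
R_calcium silicate = L/(kA) = 0.14/(0.0748×27.1) = 0.06906 K/W
R_copper = L/(kA) = 0.004/(397×27.1) = 3.718×10^-7 K/W
R_outer film = 1/(h_o·A) = 1/(9.08×27.1) = 0.004064 K/W
R_total = 0.106 K/W
Q = ΔT / R_total = 902 / 0.106

Q ≈ 8510 W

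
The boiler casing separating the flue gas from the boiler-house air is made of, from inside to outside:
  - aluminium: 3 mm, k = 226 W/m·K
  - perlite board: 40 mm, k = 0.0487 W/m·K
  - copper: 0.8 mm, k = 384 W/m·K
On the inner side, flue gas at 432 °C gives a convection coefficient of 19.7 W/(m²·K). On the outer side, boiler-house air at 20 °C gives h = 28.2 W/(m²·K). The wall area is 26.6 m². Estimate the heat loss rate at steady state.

Treating each layer as a thermal resistance in series:
R_inner film = 1/(h_i·A) = 1/(19.7×26.6) = 0.001908 K/W
R_aluminium = L/(kA) = 0.003/(226×26.6) = 4.99×10^-7 K/W
R_perlite board = L/(kA) = 0.04/(0.0487×26.6) = 0.03088 K/W
R_copper = L/(kA) = 0.0008/(384×26.6) = 7.832×10^-8 K/W
R_outer film = 1/(h_o·A) = 1/(28.2×26.6) = 0.001333 K/W
R_total = 0.03412 K/W
Q = ΔT / R_total = 412 / 0.03412

Q ≈ 12100 W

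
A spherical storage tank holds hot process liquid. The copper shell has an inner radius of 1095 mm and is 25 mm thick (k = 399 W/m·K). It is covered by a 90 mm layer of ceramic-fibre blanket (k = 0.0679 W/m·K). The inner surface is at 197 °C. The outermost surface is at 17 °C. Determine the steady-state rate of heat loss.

Q ≈ 2310 W

Radial (spherical) resistances in series:
R_copper shell = (1/1.095 − 1/1.12)/(4π×399) = 4.066×10^-6 K/W
R_ceramic-fibre blanket = (1/1.12 − 1/1.21)/(4π×0.0679) = 0.07783 K/W
R_total = 0.07784 K/W
Q = ΔT/R_total = 180/0.07784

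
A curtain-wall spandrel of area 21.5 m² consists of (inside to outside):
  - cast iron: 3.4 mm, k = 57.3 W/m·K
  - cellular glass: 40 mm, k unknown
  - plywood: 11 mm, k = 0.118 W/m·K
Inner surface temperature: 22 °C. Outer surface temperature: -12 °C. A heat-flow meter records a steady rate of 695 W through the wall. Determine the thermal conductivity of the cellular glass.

Using the resistance-network approach (series):
R_cast iron = L/(kA) = 0.0034/(57.3×21.5) = 2.76×10^-6 K/W
R_plywood = L/(kA) = 0.011/(0.118×21.5) = 0.004336 K/W
Sum of known resistances R_other = 0.004339 K/W
Total R = ΔT/Q = 34/695 = 0.04892 K/W
R_cellular glass = R_total − R_other = 0.04458 K/W
k = L/(R·A) = 0.04/(0.04458×21.5)

k ≈ 0.0417 W/(m·K)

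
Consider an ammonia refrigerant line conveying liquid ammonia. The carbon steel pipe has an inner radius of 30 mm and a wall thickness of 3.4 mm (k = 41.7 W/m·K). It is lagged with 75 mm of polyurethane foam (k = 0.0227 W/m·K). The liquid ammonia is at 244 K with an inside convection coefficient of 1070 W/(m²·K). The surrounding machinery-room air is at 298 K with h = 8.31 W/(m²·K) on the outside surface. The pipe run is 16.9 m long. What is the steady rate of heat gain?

Treating each annulus and film as a series resistance:
R_inner film = 1/(h_i·2πr₁L) = 1/(1070×2π×0.03×16.9) = 2.934×10^-4 K/W
R_carbon steel pipe wall = ln(33.4/30)/(2π×41.7×16.9) = 2.425×10^-5 K/W
R_polyurethane foam = ln(108.4/33.4)/(2π×0.0227×16.9) = 0.4884 K/W
R_outer film = 1/(h_o·2πr_oL) = 1/(8.31×2π×0.1084×16.9) = 0.01045 K/W
R_total = 0.4992 K/W
Q = ΔT/R_total = 54/0.4992

Q ≈ 108 W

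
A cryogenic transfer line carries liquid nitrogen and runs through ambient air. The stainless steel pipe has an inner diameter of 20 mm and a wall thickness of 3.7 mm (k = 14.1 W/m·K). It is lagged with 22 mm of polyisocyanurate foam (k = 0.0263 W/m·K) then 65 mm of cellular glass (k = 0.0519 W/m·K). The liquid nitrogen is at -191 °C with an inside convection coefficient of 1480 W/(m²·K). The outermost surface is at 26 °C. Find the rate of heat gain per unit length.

q′ ≈ 24.1 W/m

Treating each annulus and film as a series resistance:
R_inner film = 1/(h_i·2πr₁L) = 1/(1480×2π×0.01×1) = 0.01075 K/W
R_stainless steel pipe wall = ln(13.7/10)/(2π×14.1×1) = 0.003553 K/W
R_polyisocyanurate foam = ln(35.7/13.7)/(2π×0.0263×1) = 5.796 K/W
R_cellular glass = ln(100.7/35.7)/(2π×0.0519×1) = 3.18 K/W
R_total = 8.99 K/W
Q = ΔT/R_total = 217/8.99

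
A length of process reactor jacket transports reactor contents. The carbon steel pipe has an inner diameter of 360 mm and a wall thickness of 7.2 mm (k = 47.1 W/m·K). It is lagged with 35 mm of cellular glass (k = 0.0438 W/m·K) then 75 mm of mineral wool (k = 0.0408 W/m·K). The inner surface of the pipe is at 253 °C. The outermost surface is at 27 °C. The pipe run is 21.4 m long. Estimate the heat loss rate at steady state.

For a radial system each layer contributes R = ln(r_out/r_in)/(2πkL); films add R = 1/(hA).
R_carbon steel pipe wall = ln(187.2/180)/(2π×47.1×21.4) = 6.193×10^-6 K/W
R_cellular glass = ln(222.2/187.2)/(2π×0.0438×21.4) = 0.0291 K/W
R_mineral wool = ln(297.2/222.2)/(2π×0.0408×21.4) = 0.05301 K/W
R_total = 0.08212 K/W
Q = ΔT/R_total = 226/0.08212

Q ≈ 2750 W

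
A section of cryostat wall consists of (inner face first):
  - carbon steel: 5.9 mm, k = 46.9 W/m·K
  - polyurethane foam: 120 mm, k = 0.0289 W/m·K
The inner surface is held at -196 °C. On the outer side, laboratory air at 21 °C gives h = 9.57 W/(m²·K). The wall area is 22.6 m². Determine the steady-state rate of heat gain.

Q ≈ 1150 W

Series thermal resistances:
R_carbon steel = L/(kA) = 0.0059/(46.9×22.6) = 5.566×10^-6 K/W
R_polyurethane foam = L/(kA) = 0.12/(0.0289×22.6) = 0.1837 K/W
R_outer film = 1/(h_o·A) = 1/(9.57×22.6) = 0.004624 K/W
R_total = 0.1884 K/W
Q = ΔT / R_total = 217 / 0.1884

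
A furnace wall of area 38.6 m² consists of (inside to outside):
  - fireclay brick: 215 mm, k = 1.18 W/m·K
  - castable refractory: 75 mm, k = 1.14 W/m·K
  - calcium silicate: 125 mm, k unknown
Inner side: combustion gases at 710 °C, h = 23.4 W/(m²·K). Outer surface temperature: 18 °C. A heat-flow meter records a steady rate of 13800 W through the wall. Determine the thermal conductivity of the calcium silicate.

Using the resistance-network approach (series):
R_inner film = 1/(h_i·A) = 1/(23.4×38.6) = 0.001107 K/W
R_fireclay brick = L/(kA) = 0.215/(1.18×38.6) = 0.00472 K/W
R_castable refractory = L/(kA) = 0.075/(1.14×38.6) = 0.001704 K/W
Sum of known resistances R_other = 0.007532 K/W
Total R = ΔT/Q = 692/13800 = 0.05014 K/W
R_calcium silicate = R_total − R_other = 0.04261 K/W
k = L/(R·A) = 0.125/(0.04261×38.6)

k ≈ 0.076 W/(m·K)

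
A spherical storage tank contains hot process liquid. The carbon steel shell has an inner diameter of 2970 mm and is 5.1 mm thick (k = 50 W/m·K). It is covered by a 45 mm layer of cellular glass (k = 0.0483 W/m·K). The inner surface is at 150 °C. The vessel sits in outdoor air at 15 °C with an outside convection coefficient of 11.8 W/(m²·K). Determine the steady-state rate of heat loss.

Radial (spherical) resistances in series:
R_carbon steel shell = (1/1.485 − 1/1.4901)/(4π×50) = 3.668×10^-6 K/W
R_cellular glass = (1/1.4901 − 1/1.5351)/(4π×0.0483) = 0.03241 K/W
R_outer film = 1/(h·4πr_o²) = 1/(11.8×4π×1.5351²) = 0.002862 K/W
R_total = 0.03528 K/W
Q = ΔT/R_total = 135/0.03528

Q ≈ 3830 W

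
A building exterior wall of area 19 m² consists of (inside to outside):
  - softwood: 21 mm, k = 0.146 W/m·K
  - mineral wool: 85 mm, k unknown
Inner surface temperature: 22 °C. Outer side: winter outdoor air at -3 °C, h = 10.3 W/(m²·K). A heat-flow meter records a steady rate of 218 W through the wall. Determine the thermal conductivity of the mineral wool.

Using the resistance-network approach (series):
R_softwood = L/(kA) = 0.021/(0.146×19) = 0.00757 K/W
R_outer film = 1/(h_o·A) = 1/(10.3×19) = 0.00511 K/W
Sum of known resistances R_other = 0.01268 K/W
Total R = ΔT/Q = 25/218 = 0.1147 K/W
R_mineral wool = R_total − R_other = 0.102 K/W
k = L/(R·A) = 0.085/(0.102×19)

k ≈ 0.0439 W/(m·K)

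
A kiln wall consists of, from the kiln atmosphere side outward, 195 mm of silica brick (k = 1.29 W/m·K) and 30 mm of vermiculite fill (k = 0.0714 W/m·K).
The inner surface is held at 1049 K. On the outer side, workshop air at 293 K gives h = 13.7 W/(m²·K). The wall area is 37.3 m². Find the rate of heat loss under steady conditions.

Q ≈ 43800 W

Model the wall as resistances in series:
R_silica brick = L/(kA) = 0.195/(1.29×37.3) = 0.004053 K/W
R_vermiculite fill = L/(kA) = 0.03/(0.0714×37.3) = 0.01126 K/W
R_outer film = 1/(h_o·A) = 1/(13.7×37.3) = 0.001957 K/W
R_total = 0.01727 K/W
Q = ΔT / R_total = 756 / 0.01727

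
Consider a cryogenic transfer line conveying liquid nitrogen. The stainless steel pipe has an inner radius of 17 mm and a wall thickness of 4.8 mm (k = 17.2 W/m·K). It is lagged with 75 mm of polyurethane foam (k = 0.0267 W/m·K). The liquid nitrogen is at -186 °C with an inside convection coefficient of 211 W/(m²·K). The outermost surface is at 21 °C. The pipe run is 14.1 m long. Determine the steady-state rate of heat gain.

Cylindrical conduction, so R = ln(r₂/r₁)/(2πkL) per layer, in series:
R_inner film = 1/(h_i·2πr₁L) = 1/(211×2π×0.017×14.1) = 0.003147 K/W
R_stainless steel pipe wall = ln(21.8/17)/(2π×17.2×14.1) = 1.632×10^-4 K/W
R_polyurethane foam = ln(96.8/21.8)/(2π×0.0267×14.1) = 0.6302 K/W
R_total = 0.6335 K/W
Q = ΔT/R_total = 207/0.6335

Q ≈ 327 W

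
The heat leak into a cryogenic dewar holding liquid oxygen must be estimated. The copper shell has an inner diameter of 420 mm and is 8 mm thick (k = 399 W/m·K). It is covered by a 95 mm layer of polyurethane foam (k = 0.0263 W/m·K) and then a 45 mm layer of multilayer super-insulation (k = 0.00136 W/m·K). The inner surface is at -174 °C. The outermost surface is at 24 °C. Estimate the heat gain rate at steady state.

Q ≈ 7.15 W

Spherical conduction: R = (1/r_in − 1/r_out)/(4πk) per layer; series-sum.
R_copper shell = (1/0.21 − 1/0.218)/(4π×399) = 3.485×10^-5 K/W
R_polyurethane foam = (1/0.218 − 1/0.313)/(4π×0.0263) = 4.213 K/W
R_multilayer super-insulation = (1/0.313 − 1/0.358)/(4π×0.00136) = 23.5 K/W
R_total = 27.71 K/W
Q = ΔT/R_total = 198/27.71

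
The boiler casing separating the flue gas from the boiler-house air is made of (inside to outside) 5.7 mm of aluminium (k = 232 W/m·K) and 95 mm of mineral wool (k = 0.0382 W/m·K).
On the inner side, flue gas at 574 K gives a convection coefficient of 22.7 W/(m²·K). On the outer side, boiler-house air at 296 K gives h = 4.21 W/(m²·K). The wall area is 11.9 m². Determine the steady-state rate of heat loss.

Series thermal resistances:
R_inner film = 1/(h_i·A) = 1/(22.7×11.9) = 0.003702 K/W
R_aluminium = L/(kA) = 0.0057/(232×11.9) = 2.065×10^-6 K/W
R_mineral wool = L/(kA) = 0.095/(0.0382×11.9) = 0.209 K/W
R_outer film = 1/(h_o·A) = 1/(4.21×11.9) = 0.01996 K/W
R_total = 0.2326 K/W
Q = ΔT / R_total = 278 / 0.2326

Q ≈ 1190 W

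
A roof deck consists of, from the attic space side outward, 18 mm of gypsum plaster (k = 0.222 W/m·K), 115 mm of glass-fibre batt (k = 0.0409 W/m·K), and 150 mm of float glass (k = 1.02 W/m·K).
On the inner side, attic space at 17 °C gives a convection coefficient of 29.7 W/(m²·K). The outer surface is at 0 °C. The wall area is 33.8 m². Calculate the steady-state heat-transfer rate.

Thermal resistances in series:
R_inner film = 1/(h_i·A) = 1/(29.7×33.8) = 9.962×10^-4 K/W
R_gypsum plaster = L/(kA) = 0.018/(0.222×33.8) = 0.002399 K/W
R_glass-fibre batt = L/(kA) = 0.115/(0.0409×33.8) = 0.08319 K/W
R_float glass = L/(kA) = 0.15/(1.02×33.8) = 0.004351 K/W
R_total = 0.09093 K/W
Q = ΔT / R_total = 17 / 0.09093

Q ≈ 187 W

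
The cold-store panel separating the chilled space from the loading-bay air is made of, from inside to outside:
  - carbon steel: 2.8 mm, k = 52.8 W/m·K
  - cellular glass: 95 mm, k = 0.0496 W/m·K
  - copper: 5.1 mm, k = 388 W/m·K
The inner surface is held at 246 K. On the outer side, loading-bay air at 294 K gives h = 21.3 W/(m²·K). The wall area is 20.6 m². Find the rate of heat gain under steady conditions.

Thermal resistances in series:
R_carbon steel = L/(kA) = 0.0028/(52.8×20.6) = 2.574×10^-6 K/W
R_cellular glass = L/(kA) = 0.095/(0.0496×20.6) = 0.09298 K/W
R_copper = L/(kA) = 0.0051/(388×20.6) = 6.381×10^-7 K/W
R_outer film = 1/(h_o·A) = 1/(21.3×20.6) = 0.002279 K/W
R_total = 0.09526 K/W
Q = ΔT / R_total = 48 / 0.09526

Q ≈ 504 W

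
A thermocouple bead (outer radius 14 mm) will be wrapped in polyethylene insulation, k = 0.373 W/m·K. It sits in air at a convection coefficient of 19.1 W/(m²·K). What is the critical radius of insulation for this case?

For a sphere r_cr = 2k/h = 2×0.373/19.1
r_cr = 39.1 mm; since the bare radius (14 mm) is below r_cr, adding a thin layer of insulation will *increase* heat loss.

r_cr ≈ 39.1 mm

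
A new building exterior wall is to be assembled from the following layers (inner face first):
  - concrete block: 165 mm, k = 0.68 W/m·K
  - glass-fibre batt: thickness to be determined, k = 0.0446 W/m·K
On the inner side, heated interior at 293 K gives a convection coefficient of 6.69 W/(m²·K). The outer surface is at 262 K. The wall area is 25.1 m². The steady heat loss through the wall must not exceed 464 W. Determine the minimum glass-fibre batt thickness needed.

Treating each layer as a thermal resistance in series:
R_inner film = 1/(h_i·A) = 1/(6.69×25.1) = 0.005955 K/W
R_concrete block = L/(kA) = 0.165/(0.68×25.1) = 0.009667 K/W
Sum of the known resistances R_other = 0.01562 K/W
Required total resistance R_tot = ΔT/Q_allow = 31/464 = 0.06681 K/W
R_glass-fibre batt = R_tot − R_other = 0.05119 K/W
L = R·k·A = 0.05119×0.0446×25.1

L ≈ 57.3 mm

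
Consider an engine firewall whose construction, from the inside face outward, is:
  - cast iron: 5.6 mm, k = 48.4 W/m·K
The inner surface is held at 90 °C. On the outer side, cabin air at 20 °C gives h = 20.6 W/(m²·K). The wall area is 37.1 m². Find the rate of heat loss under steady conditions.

Model the wall as resistances in series:
R_cast iron = L/(kA) = 0.0056/(48.4×37.1) = 3.119×10^-6 K/W
R_outer film = 1/(h_o·A) = 1/(20.6×37.1) = 0.001308 K/W
R_total = 0.001312 K/W
Q = ΔT / R_total = 70 / 0.001312

Q ≈ 53400 W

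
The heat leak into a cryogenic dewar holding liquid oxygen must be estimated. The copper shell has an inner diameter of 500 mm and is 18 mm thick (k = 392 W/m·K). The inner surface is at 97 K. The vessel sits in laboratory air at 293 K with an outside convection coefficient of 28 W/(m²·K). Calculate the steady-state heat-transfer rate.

For a spherical shell R = (1/r₁ − 1/r₂)/(4πk); film R = 1/(h·4πr²). In series:
R_copper shell = (1/0.25 − 1/0.268)/(4π×392) = 5.454×10^-5 K/W
R_outer film = 1/(h·4πr_o²) = 1/(28×4π×0.268²) = 0.03957 K/W
R_total = 0.03962 K/W
Q = ΔT/R_total = 196/0.03962

Q ≈ 4950 W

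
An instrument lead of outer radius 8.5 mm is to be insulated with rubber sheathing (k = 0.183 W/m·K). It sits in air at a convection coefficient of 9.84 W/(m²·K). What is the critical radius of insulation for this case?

For a cylinder r_cr = k/h = 0.183/9.84
r_cr = 18.6 mm; since the bare radius (8.5 mm) is below r_cr, adding a thin layer of insulation will *increase* heat loss.

r_cr ≈ 18.6 mm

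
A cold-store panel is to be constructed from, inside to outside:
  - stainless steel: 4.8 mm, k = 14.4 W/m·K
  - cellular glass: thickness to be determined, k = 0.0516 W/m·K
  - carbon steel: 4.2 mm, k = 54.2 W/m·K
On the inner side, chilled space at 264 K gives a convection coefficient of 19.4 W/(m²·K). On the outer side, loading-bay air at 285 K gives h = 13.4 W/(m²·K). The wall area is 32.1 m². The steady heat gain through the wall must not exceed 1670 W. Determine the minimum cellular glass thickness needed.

Series thermal resistances:
R_inner film = 1/(h_i·A) = 1/(19.4×32.1) = 0.001606 K/W
R_stainless steel = L/(kA) = 0.0048/(14.4×32.1) = 1.038×10^-5 K/W
R_carbon steel = L/(kA) = 0.0042/(54.2×32.1) = 2.414×10^-6 K/W
R_outer film = 1/(h_o·A) = 1/(13.4×32.1) = 0.002325 K/W
Sum of the known resistances R_other = 0.003943 K/W
Required total resistance R_tot = ΔT/Q_allow = 21/1670 = 0.01257 K/W
R_cellular glass = R_tot − R_other = 0.008631 K/W
L = R·k·A = 0.008631×0.0516×32.1

L ≈ 14.3 mm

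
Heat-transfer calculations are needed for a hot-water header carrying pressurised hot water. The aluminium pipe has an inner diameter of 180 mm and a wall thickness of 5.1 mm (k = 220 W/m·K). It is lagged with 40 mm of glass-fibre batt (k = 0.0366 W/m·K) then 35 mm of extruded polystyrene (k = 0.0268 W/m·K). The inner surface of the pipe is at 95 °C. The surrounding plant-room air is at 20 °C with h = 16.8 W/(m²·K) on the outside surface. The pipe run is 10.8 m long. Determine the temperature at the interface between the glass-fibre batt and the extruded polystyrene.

Per-layer cylindrical resistances, series-summed:
R_aluminium pipe wall = ln(95.1/90)/(2π×220×10.8) = 3.692×10^-6 K/W
R_glass-fibre batt = ln(135.1/95.1)/(2π×0.0366×10.8) = 0.1414 K/W
R_extruded polystyrene = ln(170.1/135.1)/(2π×0.0268×10.8) = 0.1267 K/W
R_outer film = 1/(h_o·2πr_oL) = 1/(16.8×2π×0.1701×10.8) = 0.005157 K/W
R_total = 0.2732 K/W
Q = ΔT/R_total = 75/0.2732
Q = 275 W
T_interface = T_inner − Q·ΣR(inner→interface) = 95 − 275×0.1414

T ≈ 56.2 °C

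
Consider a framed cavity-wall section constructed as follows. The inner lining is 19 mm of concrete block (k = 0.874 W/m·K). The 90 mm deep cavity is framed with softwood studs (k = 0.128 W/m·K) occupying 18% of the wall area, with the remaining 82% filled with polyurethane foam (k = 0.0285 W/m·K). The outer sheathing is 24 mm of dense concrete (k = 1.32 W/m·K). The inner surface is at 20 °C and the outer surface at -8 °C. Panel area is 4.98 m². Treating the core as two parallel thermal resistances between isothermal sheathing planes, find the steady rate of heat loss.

Q ≈ 70.5 W

Sheathing layers in series; stud and cavity paths in parallel between them.
R_inner = 0.019/(0.874×4.98) = 0.004365 K/W
R_stud  = 0.09/(0.128×0.18×4.98) = 0.7844 K/W
R_cav   = 0.09/(0.0285×0.82×4.98) = 0.7733 K/W
1/R_core = 1/R_stud + 1/R_cav → R_core = 0.3894 K/W
R_outer = 0.024/(1.32×4.98) = 0.003651 K/W
R_total = 0.3974 K/W
Q = ΔT/R_total = 28/0.3974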